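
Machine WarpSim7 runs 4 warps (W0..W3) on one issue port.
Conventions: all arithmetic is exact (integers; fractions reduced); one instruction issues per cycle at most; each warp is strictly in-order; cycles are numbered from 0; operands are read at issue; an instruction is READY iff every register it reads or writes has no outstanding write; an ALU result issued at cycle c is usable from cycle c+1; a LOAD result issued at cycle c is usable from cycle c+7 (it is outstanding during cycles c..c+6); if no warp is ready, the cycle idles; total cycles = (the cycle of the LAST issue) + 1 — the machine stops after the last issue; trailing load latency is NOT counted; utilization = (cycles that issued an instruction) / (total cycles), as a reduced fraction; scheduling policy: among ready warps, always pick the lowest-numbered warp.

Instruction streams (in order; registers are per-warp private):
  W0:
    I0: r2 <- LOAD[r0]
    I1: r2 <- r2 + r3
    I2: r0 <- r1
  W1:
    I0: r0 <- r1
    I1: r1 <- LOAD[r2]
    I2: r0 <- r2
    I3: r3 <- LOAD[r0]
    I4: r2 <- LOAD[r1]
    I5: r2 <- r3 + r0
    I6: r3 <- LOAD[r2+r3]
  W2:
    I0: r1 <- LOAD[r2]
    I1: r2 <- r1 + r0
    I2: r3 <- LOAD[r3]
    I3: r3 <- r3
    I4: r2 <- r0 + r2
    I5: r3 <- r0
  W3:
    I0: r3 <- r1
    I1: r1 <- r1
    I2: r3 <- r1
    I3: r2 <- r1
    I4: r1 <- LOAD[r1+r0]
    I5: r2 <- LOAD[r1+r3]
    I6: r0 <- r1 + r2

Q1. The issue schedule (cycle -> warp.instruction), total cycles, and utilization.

cycle 0: W0.I0
cycle 1: W1.I0
cycle 2: W1.I1
cycle 3: W1.I2
cycle 4: W1.I3
cycle 5: W2.I0
cycle 6: W3.I0
cycle 7: W0.I1
cycle 8: W0.I2
cycle 9: W1.I4
cycle 10: W3.I1
cycle 11: W3.I2
cycle 12: W2.I1
cycle 13: W2.I2
cycle 14: W3.I3
cycle 15: W3.I4
cycle 16: W1.I5
cycle 17: W1.I6
cycle 18: idle
cycle 19: idle
cycle 20: W2.I3
cycle 21: W2.I4
cycle 22: W2.I5
cycle 23: W3.I5
cycle 24: idle
cycle 25: idle
cycle 26: idle
cycle 27: idle
cycle 28: idle
cycle 29: idle
cycle 30: W3.I6

Answer: 31 cycles, utilization 23/31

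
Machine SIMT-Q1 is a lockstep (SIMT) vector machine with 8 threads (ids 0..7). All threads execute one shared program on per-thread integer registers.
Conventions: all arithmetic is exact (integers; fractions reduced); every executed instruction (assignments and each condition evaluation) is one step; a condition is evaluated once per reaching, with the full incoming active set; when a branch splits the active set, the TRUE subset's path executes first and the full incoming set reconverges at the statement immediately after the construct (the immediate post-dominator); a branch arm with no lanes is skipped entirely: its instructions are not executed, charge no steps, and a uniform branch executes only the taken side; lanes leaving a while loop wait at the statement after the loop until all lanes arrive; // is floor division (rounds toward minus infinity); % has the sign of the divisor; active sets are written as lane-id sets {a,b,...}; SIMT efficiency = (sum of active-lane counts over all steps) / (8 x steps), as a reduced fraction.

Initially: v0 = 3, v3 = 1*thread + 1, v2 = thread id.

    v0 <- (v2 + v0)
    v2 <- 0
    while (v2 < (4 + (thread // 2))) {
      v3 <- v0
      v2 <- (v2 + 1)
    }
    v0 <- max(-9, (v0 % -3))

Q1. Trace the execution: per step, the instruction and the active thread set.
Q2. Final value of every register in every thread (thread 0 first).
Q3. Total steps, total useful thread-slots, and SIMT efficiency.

step 0: v0 <- (v2 + v0)              {0,1,2,3,4,5,6,7}
step 1: v2 <- 0                      {0,1,2,3,4,5,6,7}
step 2: eval (v2 < (4 + (thread // 2))) {0,1,2,3,4,5,6,7}
step 3: v3 <- v0                     {0,1,2,3,4,5,6,7}
step 4: v2 <- (v2 + 1)               {0,1,2,3,4,5,6,7}
step 5: eval (v2 < (4 + (thread // 2))) {0,1,2,3,4,5,6,7}
step 6: v3 <- v0                     {0,1,2,3,4,5,6,7}
step 7: v2 <- (v2 + 1)               {0,1,2,3,4,5,6,7}
step 8: eval (v2 < (4 + (thread // 2))) {0,1,2,3,4,5,6,7}
step 9: v3 <- v0                     {0,1,2,3,4,5,6,7}
step 10: v2 <- (v2 + 1)               {0,1,2,3,4,5,6,7}
step 11: eval (v2 < (4 + (thread // 2))) {0,1,2,3,4,5,6,7}
step 12: v3 <- v0                     {0,1,2,3,4,5,6,7}
step 13: v2 <- (v2 + 1)               {0,1,2,3,4,5,6,7}
step 14: eval (v2 < (4 + (thread // 2))) {0,1,2,3,4,5,6,7}
step 15: v3 <- v0                     {2,3,4,5,6,7}
step 16: v2 <- (v2 + 1)               {2,3,4,5,6,7}
step 17: eval (v2 < (4 + (thread // 2))) {2,3,4,5,6,7}
step 18: v3 <- v0                     {4,5,6,7}
step 19: v2 <- (v2 + 1)               {4,5,6,7}
step 20: eval (v2 < (4 + (thread // 2))) {4,5,6,7}
step 21: v3 <- v0                     {6,7}
step 22: v2 <- (v2 + 1)               {6,7}
step 23: eval (v2 < (4 + (thread // 2))) {6,7}
step 24: v0 <- max(-9, (v0 % -3))     {0,1,2,3,4,5,6,7}

Answer: 25 steps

v0: 0,-2,-1,0,-2,-1,0,-2
v3: 3,4,5,6,7,8,9,10
v2: 4,4,5,5,6,6,7,7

steps = 25; useful = 164; efficiency = 164/200 = 41/50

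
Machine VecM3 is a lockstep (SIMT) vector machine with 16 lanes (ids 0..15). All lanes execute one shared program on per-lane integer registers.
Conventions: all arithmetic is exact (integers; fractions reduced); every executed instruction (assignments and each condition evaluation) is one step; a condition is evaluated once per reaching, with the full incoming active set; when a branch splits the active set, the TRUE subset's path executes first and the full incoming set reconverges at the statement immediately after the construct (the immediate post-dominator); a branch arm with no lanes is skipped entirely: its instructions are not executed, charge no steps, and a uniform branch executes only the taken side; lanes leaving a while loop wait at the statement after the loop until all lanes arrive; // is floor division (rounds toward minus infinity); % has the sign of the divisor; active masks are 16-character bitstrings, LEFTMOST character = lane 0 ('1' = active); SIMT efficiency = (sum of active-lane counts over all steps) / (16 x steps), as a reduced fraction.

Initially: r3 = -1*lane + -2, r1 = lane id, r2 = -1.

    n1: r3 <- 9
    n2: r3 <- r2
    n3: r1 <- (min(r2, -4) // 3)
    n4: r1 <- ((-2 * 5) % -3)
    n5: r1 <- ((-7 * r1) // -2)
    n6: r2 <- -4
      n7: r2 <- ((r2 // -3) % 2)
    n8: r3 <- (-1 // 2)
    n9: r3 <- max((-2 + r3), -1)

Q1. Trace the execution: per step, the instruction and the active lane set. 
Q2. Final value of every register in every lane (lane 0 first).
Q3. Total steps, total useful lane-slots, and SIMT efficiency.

step 0: r3 <- 9                      1111111111111111
step 1: r3 <- r2                     1111111111111111
step 2: r1 <- (min(r2, -4) // 3)     1111111111111111
step 3: r1 <- ((-2 * 5) % -3)        1111111111111111
step 4: r1 <- ((-7 * r1) // -2)      1111111111111111
step 5: r2 <- -4                     1111111111111111
step 6: r2 <- ((r2 // -3) % 2)       1111111111111111
step 7: r3 <- (-1 // 2)              1111111111111111
step 8: r3 <- max((-2 + r3), -1)     1111111111111111

Answer: 9 steps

r3: -1,-1,-1,-1,-1,-1,-1,-1,-1,-1,-1,-1,-1,-1,-1,-1
r1: -4,-4,-4,-4,-4,-4,-4,-4,-4,-4,-4,-4,-4,-4,-4,-4
r2: 1,1,1,1,1,1,1,1,1,1,1,1,1,1,1,1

steps = 9; useful = 144; efficiency = 144/144 = 1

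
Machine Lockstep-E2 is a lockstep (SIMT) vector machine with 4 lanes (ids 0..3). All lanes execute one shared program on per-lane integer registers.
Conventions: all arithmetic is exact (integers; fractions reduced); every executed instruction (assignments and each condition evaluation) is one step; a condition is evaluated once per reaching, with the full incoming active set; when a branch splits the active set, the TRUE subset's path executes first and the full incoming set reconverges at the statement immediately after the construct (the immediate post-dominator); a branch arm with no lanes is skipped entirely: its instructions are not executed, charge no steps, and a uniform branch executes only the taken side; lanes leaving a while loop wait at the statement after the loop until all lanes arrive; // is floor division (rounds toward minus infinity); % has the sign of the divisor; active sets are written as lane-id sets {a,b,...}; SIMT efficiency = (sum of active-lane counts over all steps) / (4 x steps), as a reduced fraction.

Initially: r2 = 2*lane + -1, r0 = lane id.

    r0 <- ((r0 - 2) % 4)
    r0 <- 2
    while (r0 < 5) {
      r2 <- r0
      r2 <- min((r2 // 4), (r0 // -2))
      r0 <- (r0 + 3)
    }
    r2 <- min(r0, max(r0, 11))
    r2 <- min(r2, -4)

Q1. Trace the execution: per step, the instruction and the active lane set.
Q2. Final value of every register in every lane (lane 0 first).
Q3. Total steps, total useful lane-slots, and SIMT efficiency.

step 0: r0 <- ((r0 - 2) % 4)         {0,1,2,3}
step 1: r0 <- 2                      {0,1,2,3}
step 2: eval (r0 < 5)                {0,1,2,3}
step 3: r2 <- r0                     {0,1,2,3}
step 4: r2 <- min((r2 // 4), (r0 // -2)) {0,1,2,3}
step 5: r0 <- (r0 + 3)               {0,1,2,3}
step 6: eval (r0 < 5)                {0,1,2,3}
step 7: r2 <- min(r0, max(r0, 11))   {0,1,2,3}
step 8: r2 <- min(r2, -4)            {0,1,2,3}

Answer: 9 steps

r2: -4,-4,-4,-4
r0: 5,5,5,5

steps = 9; useful = 36; efficiency = 36/36 = 1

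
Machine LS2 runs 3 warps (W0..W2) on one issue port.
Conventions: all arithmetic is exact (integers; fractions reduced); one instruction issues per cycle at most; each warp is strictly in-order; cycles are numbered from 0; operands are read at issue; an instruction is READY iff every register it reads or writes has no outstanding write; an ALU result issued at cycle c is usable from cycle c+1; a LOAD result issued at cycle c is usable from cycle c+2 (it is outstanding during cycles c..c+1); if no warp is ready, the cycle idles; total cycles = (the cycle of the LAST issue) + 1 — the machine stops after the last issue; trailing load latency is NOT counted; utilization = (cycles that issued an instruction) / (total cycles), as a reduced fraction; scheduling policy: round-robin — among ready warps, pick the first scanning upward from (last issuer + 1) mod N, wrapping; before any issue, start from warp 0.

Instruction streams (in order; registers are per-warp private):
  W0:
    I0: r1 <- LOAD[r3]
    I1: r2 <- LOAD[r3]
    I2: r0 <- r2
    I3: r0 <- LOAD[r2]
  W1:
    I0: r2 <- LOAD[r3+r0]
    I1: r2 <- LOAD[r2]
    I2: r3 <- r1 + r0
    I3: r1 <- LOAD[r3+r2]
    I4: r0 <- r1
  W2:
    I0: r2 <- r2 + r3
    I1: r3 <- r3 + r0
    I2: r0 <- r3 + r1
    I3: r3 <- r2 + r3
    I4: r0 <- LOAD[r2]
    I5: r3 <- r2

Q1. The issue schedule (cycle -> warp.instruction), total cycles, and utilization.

cycle 0: W0.I0
cycle 1: W1.I0
cycle 2: W2.I0
cycle 3: W0.I1
cycle 4: W1.I1
cycle 5: W2.I1
cycle 6: W0.I2
cycle 7: W1.I2
cycle 8: W2.I2
cycle 9: W0.I3
cycle 10: W1.I3
cycle 11: W2.I3
cycle 12: W1.I4
cycle 13: W2.I4
cycle 14: W2.I5

Answer: 15 cycles, utilization 1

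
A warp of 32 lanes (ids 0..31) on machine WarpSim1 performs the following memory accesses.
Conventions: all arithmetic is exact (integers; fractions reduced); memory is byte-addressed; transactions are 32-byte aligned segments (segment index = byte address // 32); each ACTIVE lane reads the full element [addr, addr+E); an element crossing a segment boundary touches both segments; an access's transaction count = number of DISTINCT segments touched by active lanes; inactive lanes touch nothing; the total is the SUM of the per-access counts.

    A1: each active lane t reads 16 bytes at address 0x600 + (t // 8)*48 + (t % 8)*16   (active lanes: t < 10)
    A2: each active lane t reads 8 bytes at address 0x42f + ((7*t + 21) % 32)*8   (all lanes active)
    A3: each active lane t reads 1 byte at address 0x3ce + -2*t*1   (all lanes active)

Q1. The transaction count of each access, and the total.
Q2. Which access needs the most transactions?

A1: 4 transactions
A2: 9 transactions
A3: 3 transactions

Answer: 4,9,3; total 16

Answer: A2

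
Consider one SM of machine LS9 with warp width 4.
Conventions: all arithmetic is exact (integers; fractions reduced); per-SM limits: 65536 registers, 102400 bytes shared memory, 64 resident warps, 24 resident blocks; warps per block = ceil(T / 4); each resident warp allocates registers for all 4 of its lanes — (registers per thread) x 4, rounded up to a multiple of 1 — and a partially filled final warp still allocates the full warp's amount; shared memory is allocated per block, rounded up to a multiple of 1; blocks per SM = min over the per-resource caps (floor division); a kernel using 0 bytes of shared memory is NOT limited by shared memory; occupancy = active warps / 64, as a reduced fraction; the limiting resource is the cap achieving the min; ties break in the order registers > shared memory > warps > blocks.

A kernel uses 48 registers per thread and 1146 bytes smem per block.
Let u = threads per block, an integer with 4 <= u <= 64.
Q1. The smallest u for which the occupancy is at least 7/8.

Answer: u = 9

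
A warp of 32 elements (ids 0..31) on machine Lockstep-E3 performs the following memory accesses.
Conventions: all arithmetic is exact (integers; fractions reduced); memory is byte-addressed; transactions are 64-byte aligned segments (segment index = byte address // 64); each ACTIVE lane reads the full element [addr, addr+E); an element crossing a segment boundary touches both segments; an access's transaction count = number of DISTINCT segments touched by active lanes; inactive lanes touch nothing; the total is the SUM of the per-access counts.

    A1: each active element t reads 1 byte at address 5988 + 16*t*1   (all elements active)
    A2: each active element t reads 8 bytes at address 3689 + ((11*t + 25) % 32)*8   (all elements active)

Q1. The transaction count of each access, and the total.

A1: 9 transactions
A2: 5 transactions

Answer: 9,5; total 14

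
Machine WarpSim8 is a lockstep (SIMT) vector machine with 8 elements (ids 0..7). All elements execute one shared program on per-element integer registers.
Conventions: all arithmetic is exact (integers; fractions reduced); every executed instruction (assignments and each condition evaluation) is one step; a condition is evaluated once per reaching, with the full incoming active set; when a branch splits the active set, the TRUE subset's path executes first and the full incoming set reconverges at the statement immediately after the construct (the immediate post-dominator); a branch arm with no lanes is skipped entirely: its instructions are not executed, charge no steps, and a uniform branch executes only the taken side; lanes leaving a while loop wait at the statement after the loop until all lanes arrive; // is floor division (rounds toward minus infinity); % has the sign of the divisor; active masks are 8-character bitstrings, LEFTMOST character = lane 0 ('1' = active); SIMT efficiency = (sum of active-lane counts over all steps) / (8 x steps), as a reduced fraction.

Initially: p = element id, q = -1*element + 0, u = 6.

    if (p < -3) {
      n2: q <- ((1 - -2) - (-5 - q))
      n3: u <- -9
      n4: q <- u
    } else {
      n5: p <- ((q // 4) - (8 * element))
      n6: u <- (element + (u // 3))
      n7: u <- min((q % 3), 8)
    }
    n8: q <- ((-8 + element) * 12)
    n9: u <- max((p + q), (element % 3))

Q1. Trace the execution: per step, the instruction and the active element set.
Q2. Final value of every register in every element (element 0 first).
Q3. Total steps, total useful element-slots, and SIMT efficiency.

step 0: eval (p < -3)                11111111
step 1: p <- ((q // 4) - (8 * element)) 11111111
step 2: u <- (element + (u // 3))    11111111
step 3: u <- min((q % 3), 8)         11111111
step 4: q <- ((-8 + element) * 12)   11111111
step 5: u <- max((p + q), (element % 3)) 11111111

Answer: 6 steps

p: 0,-9,-17,-25,-33,-42,-50,-58
q: -96,-84,-72,-60,-48,-36,-24,-12
u: 0,1,2,0,1,2,0,1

steps = 6; useful = 48; efficiency = 48/48 = 1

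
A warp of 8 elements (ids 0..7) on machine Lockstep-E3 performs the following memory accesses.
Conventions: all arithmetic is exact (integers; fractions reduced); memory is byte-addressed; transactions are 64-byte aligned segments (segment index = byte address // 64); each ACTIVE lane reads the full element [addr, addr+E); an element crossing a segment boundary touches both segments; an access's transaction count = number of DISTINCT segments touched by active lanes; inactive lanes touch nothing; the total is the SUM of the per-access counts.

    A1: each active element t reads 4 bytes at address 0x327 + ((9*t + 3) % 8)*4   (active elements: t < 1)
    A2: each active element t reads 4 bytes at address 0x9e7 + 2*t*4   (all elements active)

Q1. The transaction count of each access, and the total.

A1: 1 transaction
A2: 2 transactions

Answer: 1,2; total 3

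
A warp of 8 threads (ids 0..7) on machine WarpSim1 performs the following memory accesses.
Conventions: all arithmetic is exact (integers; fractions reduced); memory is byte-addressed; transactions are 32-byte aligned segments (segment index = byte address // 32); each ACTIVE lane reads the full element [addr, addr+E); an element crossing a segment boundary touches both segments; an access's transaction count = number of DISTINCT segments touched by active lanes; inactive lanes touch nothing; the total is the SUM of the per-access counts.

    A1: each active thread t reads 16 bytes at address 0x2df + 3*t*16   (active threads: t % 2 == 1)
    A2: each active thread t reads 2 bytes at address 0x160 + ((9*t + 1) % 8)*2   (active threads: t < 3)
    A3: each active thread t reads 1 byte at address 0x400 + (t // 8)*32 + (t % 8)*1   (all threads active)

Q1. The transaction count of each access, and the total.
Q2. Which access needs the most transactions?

A1: 4 transactions
A2: 1 transaction
A3: 1 transaction

Answer: 4,1,1; total 6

Answer: A1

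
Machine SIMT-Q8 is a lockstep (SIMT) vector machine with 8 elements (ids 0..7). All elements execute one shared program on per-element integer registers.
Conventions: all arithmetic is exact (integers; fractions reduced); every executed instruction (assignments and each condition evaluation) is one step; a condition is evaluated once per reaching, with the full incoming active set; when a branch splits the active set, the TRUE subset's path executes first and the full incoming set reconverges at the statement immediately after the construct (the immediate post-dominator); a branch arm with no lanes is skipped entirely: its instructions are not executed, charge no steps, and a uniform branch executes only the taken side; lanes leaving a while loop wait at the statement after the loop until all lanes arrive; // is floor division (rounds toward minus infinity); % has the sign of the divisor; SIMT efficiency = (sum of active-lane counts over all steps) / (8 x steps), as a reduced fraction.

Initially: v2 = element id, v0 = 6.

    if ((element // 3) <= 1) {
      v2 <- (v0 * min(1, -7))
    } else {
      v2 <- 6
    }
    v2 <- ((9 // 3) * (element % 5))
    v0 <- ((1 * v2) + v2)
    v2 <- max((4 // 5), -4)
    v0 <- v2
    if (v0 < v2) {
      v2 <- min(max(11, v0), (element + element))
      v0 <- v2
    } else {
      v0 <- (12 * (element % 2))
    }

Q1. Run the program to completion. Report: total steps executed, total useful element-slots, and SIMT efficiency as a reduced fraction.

Answer: 9 steps, 64 useful, 8/9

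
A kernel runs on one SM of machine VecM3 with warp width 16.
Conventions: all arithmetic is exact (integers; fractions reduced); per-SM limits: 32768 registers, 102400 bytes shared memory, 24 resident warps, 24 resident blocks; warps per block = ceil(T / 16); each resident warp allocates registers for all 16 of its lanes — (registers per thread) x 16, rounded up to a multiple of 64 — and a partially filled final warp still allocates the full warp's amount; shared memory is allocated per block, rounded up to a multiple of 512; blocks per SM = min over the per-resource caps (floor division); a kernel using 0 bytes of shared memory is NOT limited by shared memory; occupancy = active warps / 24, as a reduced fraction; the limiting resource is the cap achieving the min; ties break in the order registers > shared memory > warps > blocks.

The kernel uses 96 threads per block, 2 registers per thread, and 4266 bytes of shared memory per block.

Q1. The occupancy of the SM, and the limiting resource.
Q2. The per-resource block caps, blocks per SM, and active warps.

Answer: occupancy 1, limited by warps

registers: 85 blocks
shared memory: 22 blocks
warps: 4 blocks
blocks: 24 blocks

Answer: 4 blocks, 24 active warps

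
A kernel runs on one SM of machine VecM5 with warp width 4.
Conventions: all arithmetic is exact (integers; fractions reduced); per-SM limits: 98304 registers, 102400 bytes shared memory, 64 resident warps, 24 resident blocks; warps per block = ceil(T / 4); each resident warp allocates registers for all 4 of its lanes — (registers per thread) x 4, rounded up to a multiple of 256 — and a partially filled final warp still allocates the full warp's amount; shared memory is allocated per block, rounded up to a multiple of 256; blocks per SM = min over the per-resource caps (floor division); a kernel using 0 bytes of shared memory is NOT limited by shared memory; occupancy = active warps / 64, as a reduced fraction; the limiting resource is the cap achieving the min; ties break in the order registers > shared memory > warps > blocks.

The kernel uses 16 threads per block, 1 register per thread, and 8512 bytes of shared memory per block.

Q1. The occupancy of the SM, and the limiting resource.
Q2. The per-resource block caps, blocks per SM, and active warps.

Answer: occupancy 11/16, limited by shared memory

registers: 96 blocks
shared memory: 11 blocks
warps: 16 blocks
blocks: 24 blocks

Answer: 11 blocks, 44 active warps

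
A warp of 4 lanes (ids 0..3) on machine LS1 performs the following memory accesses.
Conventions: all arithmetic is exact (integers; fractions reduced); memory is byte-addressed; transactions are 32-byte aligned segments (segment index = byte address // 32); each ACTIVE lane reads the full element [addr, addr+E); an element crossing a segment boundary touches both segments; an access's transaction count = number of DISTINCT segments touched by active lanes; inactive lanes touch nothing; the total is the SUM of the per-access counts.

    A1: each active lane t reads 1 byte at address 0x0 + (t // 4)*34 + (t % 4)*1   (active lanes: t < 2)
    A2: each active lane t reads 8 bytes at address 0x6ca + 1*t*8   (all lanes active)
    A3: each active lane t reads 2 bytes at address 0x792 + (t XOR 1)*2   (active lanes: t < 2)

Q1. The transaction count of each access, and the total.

A1: 1 transaction
A2: 2 transactions
A3: 1 transaction

Answer: 1,2,1; total 4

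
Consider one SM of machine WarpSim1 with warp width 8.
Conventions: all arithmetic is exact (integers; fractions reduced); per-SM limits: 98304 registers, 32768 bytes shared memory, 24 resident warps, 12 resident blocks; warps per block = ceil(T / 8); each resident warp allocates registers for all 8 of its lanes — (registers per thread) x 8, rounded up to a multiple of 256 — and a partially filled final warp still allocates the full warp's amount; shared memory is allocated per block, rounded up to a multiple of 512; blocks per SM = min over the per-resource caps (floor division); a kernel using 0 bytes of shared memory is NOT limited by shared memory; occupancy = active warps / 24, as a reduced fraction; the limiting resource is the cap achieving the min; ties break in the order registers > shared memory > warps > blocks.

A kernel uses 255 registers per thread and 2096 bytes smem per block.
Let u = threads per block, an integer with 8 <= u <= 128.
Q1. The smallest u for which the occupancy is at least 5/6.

Answer: u = 9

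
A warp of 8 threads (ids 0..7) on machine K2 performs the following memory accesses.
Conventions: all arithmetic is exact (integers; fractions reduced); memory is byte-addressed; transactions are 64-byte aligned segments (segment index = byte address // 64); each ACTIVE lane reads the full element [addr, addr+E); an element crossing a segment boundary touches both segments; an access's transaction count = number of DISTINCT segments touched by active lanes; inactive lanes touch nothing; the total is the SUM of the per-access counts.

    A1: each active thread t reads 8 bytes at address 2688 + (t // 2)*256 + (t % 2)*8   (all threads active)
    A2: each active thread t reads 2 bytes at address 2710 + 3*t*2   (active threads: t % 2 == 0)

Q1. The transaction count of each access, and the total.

A1: 4 transactions
A2: 1 transaction

Answer: 4,1; total 5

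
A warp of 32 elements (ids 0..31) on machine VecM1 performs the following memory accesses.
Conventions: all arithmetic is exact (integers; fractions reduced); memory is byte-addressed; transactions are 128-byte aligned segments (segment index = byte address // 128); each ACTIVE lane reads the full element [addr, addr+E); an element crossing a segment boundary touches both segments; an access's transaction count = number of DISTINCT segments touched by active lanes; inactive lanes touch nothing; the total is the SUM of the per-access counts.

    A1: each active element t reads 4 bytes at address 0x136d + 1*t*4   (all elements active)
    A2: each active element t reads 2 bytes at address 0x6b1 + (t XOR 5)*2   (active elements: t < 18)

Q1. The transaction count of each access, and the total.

A1: 2 transactions
A2: 1 transaction

Answer: 2,1; total 3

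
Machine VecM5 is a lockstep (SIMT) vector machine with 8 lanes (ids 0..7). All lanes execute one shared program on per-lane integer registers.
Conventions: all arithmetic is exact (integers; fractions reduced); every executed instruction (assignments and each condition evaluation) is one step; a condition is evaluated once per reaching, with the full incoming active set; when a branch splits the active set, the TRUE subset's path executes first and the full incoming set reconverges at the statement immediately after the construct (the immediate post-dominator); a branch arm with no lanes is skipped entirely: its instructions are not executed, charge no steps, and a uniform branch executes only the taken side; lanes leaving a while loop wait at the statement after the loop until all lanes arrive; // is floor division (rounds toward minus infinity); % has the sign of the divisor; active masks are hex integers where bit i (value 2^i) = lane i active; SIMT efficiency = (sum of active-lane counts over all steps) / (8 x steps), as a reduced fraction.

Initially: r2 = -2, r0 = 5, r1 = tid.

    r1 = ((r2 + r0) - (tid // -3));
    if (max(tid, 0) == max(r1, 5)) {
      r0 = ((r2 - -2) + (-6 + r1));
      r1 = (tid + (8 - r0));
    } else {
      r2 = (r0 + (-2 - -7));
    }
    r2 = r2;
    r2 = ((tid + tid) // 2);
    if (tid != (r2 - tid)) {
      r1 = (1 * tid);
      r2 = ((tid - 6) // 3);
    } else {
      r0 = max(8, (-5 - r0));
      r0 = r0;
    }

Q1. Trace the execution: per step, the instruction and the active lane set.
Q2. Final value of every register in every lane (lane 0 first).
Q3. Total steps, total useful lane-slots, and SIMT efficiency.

step 0: r1 <- ((r2 + r0) - (tid // -3)) 0xff
step 1: eval (max(tid, 0) == max(r1, 5)) 0xff
step 2: r0 <- ((r2 - -2) + (-6 + r1)) 0x20
step 3: r1 <- (tid + (8 - r0))       0x20
step 4: r2 <- (r0 + (-2 - -7))       0xdf
step 5: r2 <- r2                     0xff
step 6: r2 <- ((tid + tid) // 2)     0xff
step 7: eval (tid != (r2 - tid))     0xff
step 8: r1 <- (1 * tid)              0xfe
step 9: r2 <- ((tid - 6) // 3)       0xfe
step 10: r0 <- max(8, (-5 - r0))      0x01
step 11: r0 <- r0                     0x01

Answer: 12 steps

r2: 0,-2,-2,-1,-1,-1,0,0
r0: 8,5,5,5,5,-1,5,5
r1: 3,1,2,3,4,5,6,7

steps = 12; useful = 65; efficiency = 65/96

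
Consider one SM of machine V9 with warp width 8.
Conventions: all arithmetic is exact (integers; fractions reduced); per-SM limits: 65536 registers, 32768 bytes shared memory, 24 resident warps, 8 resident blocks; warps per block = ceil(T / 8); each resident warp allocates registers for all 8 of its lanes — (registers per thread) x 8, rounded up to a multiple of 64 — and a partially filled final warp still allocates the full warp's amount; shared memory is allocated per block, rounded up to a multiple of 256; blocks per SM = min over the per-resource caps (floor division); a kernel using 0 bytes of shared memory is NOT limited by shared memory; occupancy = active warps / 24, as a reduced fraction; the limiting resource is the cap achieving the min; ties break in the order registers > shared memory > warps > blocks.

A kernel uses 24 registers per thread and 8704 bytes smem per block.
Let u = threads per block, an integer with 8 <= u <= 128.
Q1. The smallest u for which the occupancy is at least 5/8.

Answer: u = 33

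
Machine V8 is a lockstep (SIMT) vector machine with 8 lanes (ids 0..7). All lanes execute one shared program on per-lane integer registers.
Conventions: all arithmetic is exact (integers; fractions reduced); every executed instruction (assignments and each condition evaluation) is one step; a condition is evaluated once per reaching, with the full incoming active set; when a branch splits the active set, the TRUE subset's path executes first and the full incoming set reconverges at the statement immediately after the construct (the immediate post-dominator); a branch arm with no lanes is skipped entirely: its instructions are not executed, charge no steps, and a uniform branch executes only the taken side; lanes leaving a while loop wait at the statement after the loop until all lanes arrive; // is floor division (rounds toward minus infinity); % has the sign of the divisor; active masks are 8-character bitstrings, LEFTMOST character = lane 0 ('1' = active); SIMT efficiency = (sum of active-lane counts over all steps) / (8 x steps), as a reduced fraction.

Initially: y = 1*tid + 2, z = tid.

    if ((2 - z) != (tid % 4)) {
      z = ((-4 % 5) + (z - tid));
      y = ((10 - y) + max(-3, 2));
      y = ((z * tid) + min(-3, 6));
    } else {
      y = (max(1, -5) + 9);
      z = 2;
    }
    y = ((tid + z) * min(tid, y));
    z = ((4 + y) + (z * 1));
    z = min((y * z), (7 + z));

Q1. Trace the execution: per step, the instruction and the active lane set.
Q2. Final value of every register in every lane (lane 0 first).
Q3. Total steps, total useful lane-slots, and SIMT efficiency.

step 0: eval ((2 - z) != (tid % 4))  11111111
step 1: z <- ((-4 % 5) + (z - tid))  10111111
step 2: y <- ((10 - y) + max(-3, 2)) 10111111
step 3: y <- ((z * tid) + min(-3, 6)) 10111111
step 4: y <- (max(1, -5) + 9)        01000000
step 5: z <- 2                       01000000
step 6: y <- ((tid + z) * min(tid, y)) 11111111
step 7: z <- ((4 + y) + (z * 1))     11111111
step 8: z <- min((y * z), (7 + z))   11111111

Answer: 9 steps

y: -3,3,-3,0,5,12,21,32
z: -6,16,-6,0,17,24,33,44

steps = 9; useful = 55; efficiency = 55/72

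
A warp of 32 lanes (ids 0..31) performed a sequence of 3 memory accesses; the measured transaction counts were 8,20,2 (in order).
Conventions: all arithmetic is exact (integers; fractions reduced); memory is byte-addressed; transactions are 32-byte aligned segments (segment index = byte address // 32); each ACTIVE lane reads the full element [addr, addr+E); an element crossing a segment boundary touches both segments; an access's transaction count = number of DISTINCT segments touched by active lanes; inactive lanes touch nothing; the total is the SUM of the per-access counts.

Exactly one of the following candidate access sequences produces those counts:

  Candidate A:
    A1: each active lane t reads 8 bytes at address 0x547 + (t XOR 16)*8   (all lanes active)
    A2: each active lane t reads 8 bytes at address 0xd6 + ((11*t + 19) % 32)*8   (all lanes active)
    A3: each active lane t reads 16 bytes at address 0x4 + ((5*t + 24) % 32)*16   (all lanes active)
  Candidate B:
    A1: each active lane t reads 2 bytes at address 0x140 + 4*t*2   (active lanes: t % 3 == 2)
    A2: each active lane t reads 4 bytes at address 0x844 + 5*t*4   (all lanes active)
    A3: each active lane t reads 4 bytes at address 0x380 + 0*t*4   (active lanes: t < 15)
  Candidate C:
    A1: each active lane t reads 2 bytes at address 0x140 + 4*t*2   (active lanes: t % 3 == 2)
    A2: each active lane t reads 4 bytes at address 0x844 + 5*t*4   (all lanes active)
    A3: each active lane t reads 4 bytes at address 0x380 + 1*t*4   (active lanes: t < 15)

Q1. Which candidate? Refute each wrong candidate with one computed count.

A: A1 gives 9 transactions, not 8
B: A3 gives 1 transaction, not 2
C: all counts match (8,20,2)

Answer: C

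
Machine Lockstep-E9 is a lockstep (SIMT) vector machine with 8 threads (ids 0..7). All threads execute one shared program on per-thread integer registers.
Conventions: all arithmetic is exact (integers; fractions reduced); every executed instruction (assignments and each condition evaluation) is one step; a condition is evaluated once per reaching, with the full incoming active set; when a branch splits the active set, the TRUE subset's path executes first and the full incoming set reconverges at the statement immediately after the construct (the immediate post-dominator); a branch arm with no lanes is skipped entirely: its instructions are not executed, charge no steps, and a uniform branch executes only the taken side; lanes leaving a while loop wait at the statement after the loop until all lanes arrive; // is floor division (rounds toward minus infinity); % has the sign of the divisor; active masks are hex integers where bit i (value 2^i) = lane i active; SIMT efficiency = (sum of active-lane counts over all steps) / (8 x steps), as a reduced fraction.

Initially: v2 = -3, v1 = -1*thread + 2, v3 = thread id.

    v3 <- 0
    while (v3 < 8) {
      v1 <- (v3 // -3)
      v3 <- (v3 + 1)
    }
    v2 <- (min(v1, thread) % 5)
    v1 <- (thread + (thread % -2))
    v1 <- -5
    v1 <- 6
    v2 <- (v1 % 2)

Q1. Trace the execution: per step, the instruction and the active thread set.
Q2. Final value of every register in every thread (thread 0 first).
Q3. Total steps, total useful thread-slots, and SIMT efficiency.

step 0: v3 <- 0                      0xff
step 1: eval (v3 < 8)                0xff
step 2: v1 <- (v3 // -3)             0xff
step 3: v3 <- (v3 + 1)               0xff
step 4: eval (v3 < 8)                0xff
step 5: v1 <- (v3 // -3)             0xff
step 6: v3 <- (v3 + 1)               0xff
step 7: eval (v3 < 8)                0xff
step 8: v1 <- (v3 // -3)             0xff
step 9: v3 <- (v3 + 1)               0xff
step 10: eval (v3 < 8)                0xff
step 11: v1 <- (v3 // -3)             0xff
step 12: v3 <- (v3 + 1)               0xff
step 13: eval (v3 < 8)                0xff
step 14: v1 <- (v3 // -3)             0xff
step 15: v3 <- (v3 + 1)               0xff
step 16: eval (v3 < 8)                0xff
step 17: v1 <- (v3 // -3)             0xff
step 18: v3 <- (v3 + 1)               0xff
step 19: eval (v3 < 8)                0xff
step 20: v1 <- (v3 // -3)             0xff
step 21: v3 <- (v3 + 1)               0xff
step 22: eval (v3 < 8)                0xff
step 23: v1 <- (v3 // -3)             0xff
step 24: v3 <- (v3 + 1)               0xff
step 25: eval (v3 < 8)                0xff
step 26: v2 <- (min(v1, thread) % 5)  0xff
step 27: v1 <- (thread + (thread % -2)) 0xff
step 28: v1 <- -5                     0xff
step 29: v1 <- 6                      0xff
step 30: v2 <- (v1 % 2)               0xff

Answer: 31 steps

v2: 0,0,0,0,0,0,0,0
v1: 6,6,6,6,6,6,6,6
v3: 8,8,8,8,8,8,8,8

steps = 31; useful = 248; efficiency = 248/248 = 1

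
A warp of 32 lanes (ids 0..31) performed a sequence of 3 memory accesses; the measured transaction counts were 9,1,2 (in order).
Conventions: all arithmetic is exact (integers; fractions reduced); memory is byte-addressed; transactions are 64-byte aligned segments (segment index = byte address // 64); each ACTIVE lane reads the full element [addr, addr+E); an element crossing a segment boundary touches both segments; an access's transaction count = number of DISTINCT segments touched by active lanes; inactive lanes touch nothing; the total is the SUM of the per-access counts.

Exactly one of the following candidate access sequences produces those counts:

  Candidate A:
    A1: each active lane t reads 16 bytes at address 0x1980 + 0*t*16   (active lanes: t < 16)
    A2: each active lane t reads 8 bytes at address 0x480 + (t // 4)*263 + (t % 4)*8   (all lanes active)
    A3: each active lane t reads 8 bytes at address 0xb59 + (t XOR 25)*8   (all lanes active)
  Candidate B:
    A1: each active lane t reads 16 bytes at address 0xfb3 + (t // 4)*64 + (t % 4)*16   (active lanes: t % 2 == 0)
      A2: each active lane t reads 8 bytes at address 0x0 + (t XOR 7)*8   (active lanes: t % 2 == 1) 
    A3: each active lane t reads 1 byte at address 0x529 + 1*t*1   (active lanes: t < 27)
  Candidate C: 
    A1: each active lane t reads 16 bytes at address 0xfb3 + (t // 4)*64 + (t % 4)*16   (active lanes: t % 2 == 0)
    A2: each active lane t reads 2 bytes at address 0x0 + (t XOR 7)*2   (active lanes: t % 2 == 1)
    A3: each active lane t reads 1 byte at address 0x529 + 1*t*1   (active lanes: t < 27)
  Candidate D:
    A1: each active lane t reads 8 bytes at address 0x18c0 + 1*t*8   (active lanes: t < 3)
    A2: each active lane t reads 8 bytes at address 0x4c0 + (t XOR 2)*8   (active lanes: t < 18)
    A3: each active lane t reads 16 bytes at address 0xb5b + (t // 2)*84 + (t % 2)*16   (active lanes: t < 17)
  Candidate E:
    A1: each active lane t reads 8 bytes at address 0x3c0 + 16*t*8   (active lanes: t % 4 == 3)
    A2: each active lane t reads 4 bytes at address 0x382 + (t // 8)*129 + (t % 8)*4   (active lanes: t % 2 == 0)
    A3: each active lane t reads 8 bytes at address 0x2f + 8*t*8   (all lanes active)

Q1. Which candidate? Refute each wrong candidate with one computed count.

A: A1 gives 1 transaction, not 9
B: A2 gives 4 transactions, not 1
D: A1 gives 1 transaction, not 9
E: A1 gives 8 transactions, not 9
C: all counts match (9,1,2)

Answer: C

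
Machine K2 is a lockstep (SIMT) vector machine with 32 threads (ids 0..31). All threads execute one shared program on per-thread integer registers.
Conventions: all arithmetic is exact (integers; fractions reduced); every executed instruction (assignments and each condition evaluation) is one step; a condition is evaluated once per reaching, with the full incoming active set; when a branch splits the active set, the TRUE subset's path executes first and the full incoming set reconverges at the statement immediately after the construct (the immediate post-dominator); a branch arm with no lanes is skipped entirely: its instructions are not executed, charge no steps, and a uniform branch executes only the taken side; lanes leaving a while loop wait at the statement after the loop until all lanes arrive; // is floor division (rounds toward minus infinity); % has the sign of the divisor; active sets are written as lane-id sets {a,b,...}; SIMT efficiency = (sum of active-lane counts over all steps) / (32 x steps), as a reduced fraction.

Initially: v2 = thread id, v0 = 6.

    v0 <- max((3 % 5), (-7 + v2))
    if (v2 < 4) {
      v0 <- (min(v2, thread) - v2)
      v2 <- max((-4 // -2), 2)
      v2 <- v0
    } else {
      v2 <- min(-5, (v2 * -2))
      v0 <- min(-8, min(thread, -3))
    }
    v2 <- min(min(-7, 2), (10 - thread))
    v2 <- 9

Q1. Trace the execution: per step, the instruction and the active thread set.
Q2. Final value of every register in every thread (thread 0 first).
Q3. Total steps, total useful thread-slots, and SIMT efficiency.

step 0: v0 <- max((3 % 5), (-7 + v2)) {0,1,2,3,4,5,6,7,8,9,10,11,12,13,14,15,16,17,18,19,20,21,22,23,24,25,26,27,28,29,30,31}
step 1: eval (v2 < 4)                {0,1,2,3,4,5,6,7,8,9,10,11,12,13,14,15,16,17,18,19,20,21,22,23,24,25,26,27,28,29,30,31}
step 2: v0 <- (min(v2, thread) - v2) {0,1,2,3}
step 3: v2 <- max((-4 // -2), 2)     {0,1,2,3}
step 4: v2 <- v0                     {0,1,2,3}
step 5: v2 <- min(-5, (v2 * -2))     {4,5,6,7,8,9,10,11,12,13,14,15,16,17,18,19,20,21,22,23,24,25,26,27,28,29,30,31}
step 6: v0 <- min(-8, min(thread, -3)) {4,5,6,7,8,9,10,11,12,13,14,15,16,17,18,19,20,21,22,23,24,25,26,27,28,29,30,31}
step 7: v2 <- min(min(-7, 2), (10 - thread)) {0,1,2,3,4,5,6,7,8,9,10,11,12,13,14,15,16,17,18,19,20,21,22,23,24,25,26,27,28,29,30,31}
step 8: v2 <- 9                      {0,1,2,3,4,5,6,7,8,9,10,11,12,13,14,15,16,17,18,19,20,21,22,23,24,25,26,27,28,29,30,31}

Answer: 9 steps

v2: 9,9,9,9,9,9,9,9,9,9,9,9,9,9,9,9,9,9,9,9,9,9,9,9,9,9,9,9,9,9,9,9
v0: 0,0,0,0,-8,-8,-8,-8,-8,-8,-8,-8,-8,-8,-8,-8,-8,-8,-8,-8,-8,-8,-8,-8,-8,-8,-8,-8,-8,-8,-8,-8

steps = 9; useful = 196; efficiency = 196/288 = 49/72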